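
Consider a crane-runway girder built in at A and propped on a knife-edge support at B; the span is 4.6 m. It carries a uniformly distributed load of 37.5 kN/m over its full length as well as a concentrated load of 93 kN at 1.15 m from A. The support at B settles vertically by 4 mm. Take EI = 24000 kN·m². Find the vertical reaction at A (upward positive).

Choose R_B as the redundant. The primary structure is the cantilever fixed at A.
Free-end deflection of the primary structure under the applied loading (downward +):
  UDL 37.5: wL⁴/(8EI) = 2099/EI
  point load 93 at a = 1.15: Pa²(3L − a)/(6EI) = 259.3/EI
  δ_0 = 2358/EI
Flexibility coefficient — unit upward force at B: δ_{BB} = L³/(3EI) = 32.45/EI.
With EI = 24000 kN·m²: δ_0 = 0.098255 m and δ_{BB} = 0.001352 m/kN.
Compatibility — the beam at B must follow the support down by 0.004 m: δ_0 − R_B·δ_{BB} = 0.004, so R_B = (0.098255 − 0.004)/0.001352 = 69.72 kN.
Vertical equilibrium: R_A = ΣP − R_B = 265.5 − 69.72 = 195.8 kN.

R_A = 195.8 kN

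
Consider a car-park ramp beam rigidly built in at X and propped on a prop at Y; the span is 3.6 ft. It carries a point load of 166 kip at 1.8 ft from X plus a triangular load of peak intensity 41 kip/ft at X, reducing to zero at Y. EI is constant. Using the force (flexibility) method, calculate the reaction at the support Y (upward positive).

Take the reaction at Y as the redundant and release it; the primary structure is a cantilever fixed at X.
Primary-structure tip deflection at Y by superposition:
  point load 166 at a = 1.8: Pa²(3L − a)/(6EI) = 806.8/EI
  triangular load, peak 41 at the fixed end: w₀L⁴/(30EI) = 229.5/EI
  δ_0 = 1036/EI
Flexibility coefficient — unit upward force at Y: δ_{YY} = L³/(3EI) = 15.55/EI.
The prop prevents deflection at Y: R_Y = δ_0/δ_{YY} = 1036/15.55 = 66.64 kip.

R_Y = 66.64 kip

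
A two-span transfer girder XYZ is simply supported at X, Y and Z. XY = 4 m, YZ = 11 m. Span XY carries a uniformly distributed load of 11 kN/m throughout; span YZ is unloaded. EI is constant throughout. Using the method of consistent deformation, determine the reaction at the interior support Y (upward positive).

Release continuity at Y by inserting a hinge; the redundant is the internal moment M_Y. The primary structure is two simply-supported spans XY and YZ.
End slopes at the hinge Y, treating each span as simply supported:
  span XY: UDL 11: wL³/(24EI) = 29.33/EI
  relative rotation θ_0 = (29.33 + 0)/EI = 29.33/EI
A unit hogging moment at Y produces rotation L₁/(3EI) + L₂/(3EI) = 5/EI.
Compatibility: M_Y·(L₁+L₂)/(3EI) = θ_0, giving M_Y = 5.867 kN·m (hogging).
Span XY, ΣM about X with M_Y applied at Y: R_Y^{XY}·4 = 88 + 5.867, so R_Y^{XY} = 23.47 kN and R_X = 44 − 23.47 = 20.53 kN.
Span YZ, ΣM about Z: R_Y^{YZ}·11 = 0 + 5.867, so R_Y^{YZ} = 0.5333 kN and R_Z = 0 − 0.5333 = -0.5333 kN.
R_Y = 23.47 + 0.5333 = 24 kN.

R_Y = 24 kN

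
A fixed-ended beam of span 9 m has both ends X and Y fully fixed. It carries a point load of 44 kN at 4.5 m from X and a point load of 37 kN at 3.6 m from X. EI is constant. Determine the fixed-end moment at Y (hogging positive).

M_Y = 81.47 kN·m

Release both end moments; the primary structure is a simply-supported span XY with redundants M_X and M_Y.
Simple-span end rotations at X and Y under the given loads:
  at X: point load 44 at a = 4.5: Pab(L + b)/(6LEI) = 222.8/EI
  at Y: point load 44 at a = 4.5: Pab(L + a)/(6LEI) = 222.8/EI
  at X: point load 37 at a = 3.6: Pab(L + b)/(6LEI) = 191.8/EI
  at Y: point load 37 at a = 3.6: Pab(L + a)/(6LEI) = 167.8/EI
  θ_X0 = 414.6/EI,  θ_Y0 = 390.6/EI
Flexibility coefficients: a unit moment at one end gives L/(3EI) there and L/(6EI) at the far end, so f₁₁ = f₂₂ = 3/EI and f₁₂ = f₂₁ = 1.5/EI.
Compatibility — zero rotation at each built-in end:
  3 M_X + 1.5 M_Y = 414.6
  1.5 M_X + 3 M_Y = 390.6
Solving the pair gives M_X = 97.45 kN·m and M_Y = 81.47 kN·m (hogging).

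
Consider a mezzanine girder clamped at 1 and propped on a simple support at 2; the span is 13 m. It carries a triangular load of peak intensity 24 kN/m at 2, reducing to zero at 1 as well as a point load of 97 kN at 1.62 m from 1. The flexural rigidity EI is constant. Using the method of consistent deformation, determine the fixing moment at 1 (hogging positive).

M_1 = 365.6 kN·m

Take the reaction at 2 as the redundant and release it; the primary structure is a cantilever fixed at 1.
Downward deflection at the released point 2 due to the loads:
  triangular load, peak 24 at the free end: 11w₀L⁴/(120EI) = 62834/EI
  point load 97 at a = 1.62: Pa²(3L − a)/(6EI) = 1586/EI
  δ_0 = 64420/EI
Tip deflection under a unit load at 2: L³/(3EI) = 732.3/EI.
Compatibility at 2: δ_0 − R_2·δ_{22} = 0, so R_2 = 64420/732.3 = 87.97 kN.
Moment equilibrium about 1: M_1 = Σ(load moments about 1) − R_2·L = 1509 − 87.97×13 = 365.6 kN·m.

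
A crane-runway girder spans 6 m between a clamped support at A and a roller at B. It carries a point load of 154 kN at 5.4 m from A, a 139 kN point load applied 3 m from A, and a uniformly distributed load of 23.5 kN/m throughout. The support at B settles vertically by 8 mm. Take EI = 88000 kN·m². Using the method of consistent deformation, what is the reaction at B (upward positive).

R_B = 217.5 kN

Remove the prop at B; the released (primary) structure is a cantilever built in at A.
Free-end deflection of the primary structure under the applied loading (downward +):
  point load 154 at a = 5.4: Pa²(3L − a)/(6EI) = 9430/EI
  point load 139 at a = 3: Pa²(3L − a)/(6EI) = 3128/EI
  UDL 23.5: wL⁴/(8EI) = 3807/EI
  δ_0 = 16365/EI
Tip deflection under a unit load at B: L³/(3EI) = 72/EI.
With EI = 88000 kN·m²: δ_0 = 0.18596 m and δ_{BB} = 0.000818 m/kN.
Compatibility — the beam at B must follow the support down by 0.008 m: δ_0 − R_B·δ_{BB} = 0.008, so R_B = (0.18596 − 0.008)/0.000818 = 217.5 kN.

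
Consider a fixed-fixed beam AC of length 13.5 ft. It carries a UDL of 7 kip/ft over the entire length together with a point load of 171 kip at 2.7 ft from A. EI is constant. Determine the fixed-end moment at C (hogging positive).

Release both end moments; the primary structure is a simply-supported span AC with redundants M_A and M_C.
End rotations of the released simple span under the applied load (×1/EI):
  at A: UDL 7: wL³/(24EI) = 717.6/EI
  at C: UDL 7: wL³/(24EI) = 717.6/EI
  at A: point load 171 at a = 2.7: Pab(L + b)/(6LEI) = 1496/EI
  at C: point load 171 at a = 2.7: Pab(L + a)/(6LEI) = 997.3/EI
  θ_A0 = 2214/EI,  θ_C0 = 1715/EI
Flexibility coefficients: a unit moment at one end gives L/(3EI) there and L/(6EI) at the far end, so f₁₁ = f₂₂ = 4.5/EI and f₁₂ = f₂₁ = 2.25/EI.
Compatibility — zero rotation at each built-in end:
  4.5 M_A + 2.25 M_C = 2214
  2.25 M_A + 4.5 M_C = 1715
Solving the pair gives M_A = 401.8 kip·ft and M_C = 180.2 kip·ft (hogging).

M_C = 180.2 kip·ft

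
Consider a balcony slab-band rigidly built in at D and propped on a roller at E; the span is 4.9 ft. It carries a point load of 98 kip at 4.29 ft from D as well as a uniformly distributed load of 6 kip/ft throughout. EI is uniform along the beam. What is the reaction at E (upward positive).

Remove the prop at E; the released (primary) structure is a cantilever built in at D.
Free-end deflection of the primary structure under the applied loading (downward +):
  point load 98 at a = 4.29: Pa²(3L − a)/(6EI) = 3129/EI
  UDL 6: wL⁴/(8EI) = 432.4/EI
  δ_0 = 3562/EI
Tip deflection under a unit load at E: L³/(3EI) = 39.22/EI.
Compatibility at E: δ_0 − R_E·δ_{EE} = 0, so R_E = 3562/39.22 = 90.82 kip.

R_E = 90.82 kip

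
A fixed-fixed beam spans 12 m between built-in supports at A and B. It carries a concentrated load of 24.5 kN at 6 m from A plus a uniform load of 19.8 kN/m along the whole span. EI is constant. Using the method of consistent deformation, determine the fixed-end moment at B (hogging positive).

Release both end moments; the primary structure is a simply-supported span AB with redundants M_A and M_B.
Simple-span end rotations at A and B under the given loads:
  at A: point load 24.5 at a = 6: Pab(L + b)/(6LEI) = 220.5/EI
  at B: point load 24.5 at a = 6: Pab(L + a)/(6LEI) = 220.5/EI
  at A: UDL 19.8: wL³/(24EI) = 1426/EI
  at B: UDL 19.8: wL³/(24EI) = 1426/EI
  θ_A0 = 1646/EI,  θ_B0 = 1646/EI
Flexibility coefficients: a unit moment at one end gives L/(3EI) there and L/(6EI) at the far end, so f₁₁ = f₂₂ = 4/EI and f₁₂ = f₂₁ = 2/EI.
Compatibility — zero rotation at each built-in end:
  4 M_A + 2 M_B = 1646
  2 M_A + 4 M_B = 1646
Solving the pair gives M_A = 274.4 kN·m and M_B = 274.4 kN·m (hogging).

M_B = 274.4 kN·m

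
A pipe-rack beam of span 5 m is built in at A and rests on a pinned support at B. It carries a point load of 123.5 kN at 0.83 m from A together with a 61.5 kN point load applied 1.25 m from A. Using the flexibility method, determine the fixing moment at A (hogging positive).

M_A = 128.8 kN·m

Choose R_B as the redundant. The primary structure is the cantilever fixed at A.
Primary-structure tip deflection at B by superposition:
  point load 123.5 at a = 0.83: Pa²(3L − a)/(6EI) = 200.9/EI
  point load 61.5 at a = 1.25: Pa²(3L − a)/(6EI) = 220.2/EI
  δ_0 = 421.1/EI
Tip deflection under a unit load at B: L³/(3EI) = 41.67/EI.
The prop prevents deflection at B: R_B = δ_0/δ_{BB} = 421.1/41.67 = 10.11 kN.
Moment equilibrium about A: M_A = Σ(load moments about A) − R_B·L = 179.4 − 10.11×5 = 128.8 kN·m.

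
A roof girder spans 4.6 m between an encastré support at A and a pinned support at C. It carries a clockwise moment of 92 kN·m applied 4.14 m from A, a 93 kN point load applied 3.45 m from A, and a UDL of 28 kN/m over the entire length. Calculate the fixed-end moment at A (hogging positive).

M_A = 79.57 kN·m

Take the reaction at C as the redundant and release it; the primary structure is a cantilever fixed at A.
Free-end deflection of the primary structure under the applied loading (downward +):
  clockwise couple 92 at a = 4.14: M₀a(2L − a)/(2EI) = 963.6/EI
  point load 93 at a = 3.45: Pa²(3L − a)/(6EI) = 1909/EI
  UDL 28: wL⁴/(8EI) = 1567/EI
  δ_0 = 4440/EI
Flexibility coefficient — unit upward force at C: δ_{CC} = L³/(3EI) = 32.45/EI.
Compatibility at C: δ_0 − R_C·δ_{CC} = 0, so R_C = 4440/32.45 = 136.9 kN.
Moment equilibrium about A: M_A = Σ(load moments about A) − R_C·L = 709.1 − 136.9×4.6 = 79.57 kN·m.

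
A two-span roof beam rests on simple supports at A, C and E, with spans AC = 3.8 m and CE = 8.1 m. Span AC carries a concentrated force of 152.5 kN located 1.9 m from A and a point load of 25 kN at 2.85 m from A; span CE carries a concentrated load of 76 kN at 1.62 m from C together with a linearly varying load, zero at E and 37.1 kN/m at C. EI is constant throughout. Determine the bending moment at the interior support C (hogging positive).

Insert a hinge at C; M_C is the redundant, and each span becomes simply supported.
Discontinuity in slope at C on the released structure — sum the simple-span end rotations:
  span AC: point load 152.5 at a = 1.9: Pab(L + a)/(6LEI) = 137.6/EI
  span AC: point load 25 at a = 2.85: Pab(L + a)/(6LEI) = 19.74/EI
  span CE: point load 76 at a = 1.62: Pab(L + b)/(6LEI) = 239.3/EI
  span CE: triangular load, peak 37.1: w₀L³/(45EI) = 438.1/EI
  relative rotation θ_0 = (157.4 + 677.5)/EI = 834.9/EI
A unit hogging moment at C produces rotation L₁/(3EI) + L₂/(3EI) = 3.967/EI.
Compatibility: M_C·(L₁+L₂)/(3EI) = θ_0, giving M_C = 210.5 kN·m (hogging).

M_C = 210.5 kN·m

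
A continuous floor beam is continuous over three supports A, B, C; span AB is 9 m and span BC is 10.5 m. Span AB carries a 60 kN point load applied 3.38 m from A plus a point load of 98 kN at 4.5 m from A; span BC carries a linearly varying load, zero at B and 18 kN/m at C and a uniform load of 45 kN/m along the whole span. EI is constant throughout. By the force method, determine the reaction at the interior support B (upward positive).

Release continuity at B by inserting a hinge; the redundant is the internal moment M_B. The primary structure is two simply-supported spans AB and BC.
End slopes at the hinge B, treating each span as simply supported:
  span AB: point load 60 at a = 3.38: Pab(L + a)/(6LEI) = 261.3/EI
  span AB: point load 98 at a = 4.5: Pab(L + a)/(6LEI) = 496.1/EI
  span BC: triangular load, peak 18: 7w₀L³/(360EI) = 405.2/EI
  span BC: UDL 45: wL³/(24EI) = 2171/EI
  relative rotation θ_0 = (757.4 + 2576)/EI = 3333/EI
A unit hogging moment at B produces rotation L₁/(3EI) + L₂/(3EI) = 6.5/EI.
Slope continuity at B: θ_0 = M_B·6.5/EI, so M_B = 3333/6.5 = 512.8 kN·m (hogging).
Span AB, ΣM about A with M_B applied at B: R_B^{AB}·9 = 643.8 + 512.8, so R_B^{AB} = 128.5 kN and R_A = 158 − 128.5 = 29.49 kN.
Span BC, ΣM about C: R_B^{BC}·10.5 = 2811 + 512.8, so R_B^{BC} = 316.6 kN and R_C = 567 − 316.6 = 250.4 kN.
R_B = 128.5 + 316.6 = 445.1 kN.

R_B = 445.1 kN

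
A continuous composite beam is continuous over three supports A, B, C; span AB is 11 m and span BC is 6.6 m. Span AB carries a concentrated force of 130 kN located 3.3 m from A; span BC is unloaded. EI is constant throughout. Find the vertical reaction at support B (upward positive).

R_B = 68.58 kN

Insert a hinge at B; M_B is the redundant, and each span becomes simply supported.
End slopes at the hinge B, treating each span as simply supported:
  span AB: point load 130 at a = 3.3: Pab(L + a)/(6LEI) = 715.7/EI
  relative rotation θ_0 = (715.7 + 0)/EI = 715.7/EI
A unit hogging moment at B produces rotation L₁/(3EI) + L₂/(3EI) = 5.867/EI.
Slope continuity at B: θ_0 = M_B·5.867/EI, so M_B = 715.7/5.867 = 122 kN·m (hogging).
Span AB, ΣM about A with M_B applied at B: R_B^{AB}·11 = 429 + 122, so R_B^{AB} = 50.09 kN and R_A = 130 − 50.09 = 79.91 kN.
Span BC, ΣM about C: R_B^{BC}·6.6 = 0 + 122, so R_B^{BC} = 18.48 kN and R_C = 0 − 18.48 = -18.48 kN.
R_B = 50.09 + 18.48 = 68.58 kN.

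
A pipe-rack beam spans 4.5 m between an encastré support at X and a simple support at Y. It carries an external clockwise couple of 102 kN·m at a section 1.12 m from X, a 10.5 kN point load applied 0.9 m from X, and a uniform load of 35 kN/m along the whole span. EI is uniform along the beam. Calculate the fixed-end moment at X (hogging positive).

M_X = 130.7 kN·m

Remove the prop at Y; the released (primary) structure is a cantilever built in at X.
Primary-structure tip deflection at Y by superposition:
  clockwise couple 102 at a = 1.12: M₀a(2L − a)/(2EI) = 450.1/EI
  point load 10.5 at a = 0.9: Pa²(3L − a)/(6EI) = 17.86/EI
  UDL 35: wL⁴/(8EI) = 1794/EI
  δ_0 = 2262/EI
Tip deflection under a unit load at Y: L³/(3EI) = 30.38/EI.
The prop prevents deflection at Y: R_Y = δ_0/δ_{YY} = 2262/30.38 = 74.47 kN.
Moment equilibrium about X: M_X = Σ(load moments about X) − R_Y·L = 465.8 − 74.47×4.5 = 130.7 kN·m.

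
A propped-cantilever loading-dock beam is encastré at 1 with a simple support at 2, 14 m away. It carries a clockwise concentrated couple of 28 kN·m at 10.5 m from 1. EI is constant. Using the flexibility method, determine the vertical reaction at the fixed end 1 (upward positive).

Release the roller at 2. Primary structure: cantilever fixed at 1.
Free-end deflection of the primary structure under the applied loading (downward +):
  clockwise couple 28 at a = 10.5: M₀a(2L − a)/(2EI) = 2572/EI
Flexibility coefficient — unit upward force at 2: δ_{22} = L³/(3EI) = 914.7/EI.
Compatibility at 2: δ_0 − R_2·δ_{22} = 0, so R_2 = 2572/914.7 = 2.812 kN.
Vertical equilibrium: R_1 = ΣP − R_2 = 0 − 2.812 = -2.812 kN.

R_1 = -2.812 kN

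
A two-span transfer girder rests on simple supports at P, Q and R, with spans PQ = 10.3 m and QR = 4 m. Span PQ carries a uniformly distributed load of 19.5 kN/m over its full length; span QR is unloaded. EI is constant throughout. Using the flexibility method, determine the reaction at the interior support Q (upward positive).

Insert a hinge at Q; M_Q is the redundant, and each span becomes simply supported.
End slopes at the hinge Q, treating each span as simply supported:
  span PQ: UDL 19.5: wL³/(24EI) = 887.8/EI
  relative rotation θ_0 = (887.8 + 0)/EI = 887.8/EI
A unit hogging moment at Q produces rotation L₁/(3EI) + L₂/(3EI) = 4.767/EI.
Compatibility: M_Q·(L₁+L₂)/(3EI) = θ_0, giving M_Q = 186.3 kN·m (hogging).
Span PQ, ΣM about P with M_Q applied at Q: R_Q^{PQ}·10.3 = 1034 + 186.3, so R_Q^{PQ} = 118.5 kN and R_P = 200.8 − 118.5 = 82.34 kN.
Span QR, ΣM about R: R_Q^{QR}·4 = 0 + 186.3, so R_Q^{QR} = 46.57 kN and R_R = 0 − 46.57 = -46.57 kN.
R_Q = 118.5 + 46.57 = 165.1 kN.

R_Q = 165.1 kN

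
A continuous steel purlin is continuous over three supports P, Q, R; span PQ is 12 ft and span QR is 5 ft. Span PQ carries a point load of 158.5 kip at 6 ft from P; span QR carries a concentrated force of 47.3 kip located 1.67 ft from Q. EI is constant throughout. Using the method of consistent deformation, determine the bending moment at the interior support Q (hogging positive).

M_Q = 264.6 kip·ft

Release continuity at Q by inserting a hinge; the redundant is the internal moment M_Q. The primary structure is two simply-supported spans PQ and QR.
Rotations at Q on the released spans (each span's end-slope, ×1/EI):
  span PQ: point load 158.5 at a = 6: Pab(L + a)/(6LEI) = 1426/EI
  span QR: point load 47.3 at a = 1.67: Pab(L + b)/(6LEI) = 73.04/EI
  relative rotation θ_0 = (1426 + 73.04)/EI = 1500/EI
A unit hogging moment at Q produces rotation L₁/(3EI) + L₂/(3EI) = 5.667/EI.
Slope continuity at Q: θ_0 = M_Q·5.667/EI, so M_Q = 1500/5.667 = 264.6 kip·ft (hogging).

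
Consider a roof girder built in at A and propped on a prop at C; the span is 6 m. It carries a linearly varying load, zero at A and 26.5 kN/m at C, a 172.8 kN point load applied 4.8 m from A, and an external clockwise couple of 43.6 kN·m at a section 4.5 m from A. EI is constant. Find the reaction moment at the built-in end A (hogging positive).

M_A = 137.5 kN·m

Choose R_C as the redundant. The primary structure is the cantilever fixed at A.
Downward deflection at the released point C due to the loads:
  triangular load, peak 26.5 at the free end: 11w₀L⁴/(120EI) = 3148/EI
  point load 172.8 at a = 4.8: Pa²(3L − a)/(6EI) = 8759/EI
  clockwise couple 43.6 at a = 4.5: M₀a(2L − a)/(2EI) = 735.8/EI
  δ_0 = 12643/EI
Flexibility coefficient — unit upward force at C: δ_{CC} = L³/(3EI) = 72/EI.
The prop prevents deflection at C: R_C = δ_0/δ_{CC} = 12643/72 = 175.6 kN.
Moment equilibrium about A: M_A = Σ(load moments about A) − R_C·L = 1191 − 175.6×6 = 137.5 kN·m.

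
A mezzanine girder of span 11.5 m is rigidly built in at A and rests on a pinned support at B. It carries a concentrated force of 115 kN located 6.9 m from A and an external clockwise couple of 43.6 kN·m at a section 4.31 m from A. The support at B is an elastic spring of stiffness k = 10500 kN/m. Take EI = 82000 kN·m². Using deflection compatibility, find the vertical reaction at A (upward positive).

R_A = 62.66 kN

Choose R_B as the redundant. The primary structure is the cantilever fixed at A.
Deflection at B on the released cantilever, summing each load's contribution:
  point load 115 at a = 6.9: Pa²(3L − a)/(6EI) = 25186/EI
  clockwise couple 43.6 at a = 4.31: M₀a(2L − a)/(2EI) = 1756/EI
  δ_0 = 26942/EI
Tip deflection under a unit load at B: L³/(3EI) = 507/EI.
With EI = 82000 kN·m²: δ_0 = 0.32856 m and δ_{BB} = 0.006182 m/kN.
Compatibility — the spring shortens by R_B/k under the reaction it provides: δ_0 − R_B·δ_{BB} = R_B/k. With 1/k = 0.000095 m/kN, R_B = δ_0 / (δ_{BB} + 1/k) = 0.32856 / (0.006182 + 0.000095) = 52.34 kN.
Vertical equilibrium: R_A = ΣP − R_B = 115 − 52.34 = 62.66 kN.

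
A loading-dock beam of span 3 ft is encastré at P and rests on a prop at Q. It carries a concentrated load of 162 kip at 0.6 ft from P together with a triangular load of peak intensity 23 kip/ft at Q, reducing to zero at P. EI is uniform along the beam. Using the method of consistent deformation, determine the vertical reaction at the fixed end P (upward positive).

R_P = 168.5 kip

Take the reaction at Q as the redundant and release it; the primary structure is a cantilever fixed at P.
Deflection at Q on the released cantilever, summing each load's contribution:
  point load 162 at a = 0.6: Pa²(3L − a)/(6EI) = 81.65/EI
  triangular load, peak 23 at the free end: 11w₀L⁴/(120EI) = 170.8/EI
  δ_0 = 252.4/EI
Tip deflection under a unit load at Q: L³/(3EI) = 9/EI.
The prop prevents deflection at Q: R_Q = δ_0/δ_{QQ} = 252.4/9 = 28.05 kip.
Vertical equilibrium: R_P = ΣP − R_Q = 196.5 − 28.05 = 168.5 kip.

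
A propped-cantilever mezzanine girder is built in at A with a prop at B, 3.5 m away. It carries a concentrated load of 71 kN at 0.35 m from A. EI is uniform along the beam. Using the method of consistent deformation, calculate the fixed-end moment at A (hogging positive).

M_A = 21.25 kN·m

Take the reaction at B as the redundant and release it; the primary structure is a cantilever fixed at A.
Downward deflection at the released point B due to the loads:
  point load 71 at a = 0.35: Pa²(3L − a)/(6EI) = 14.71/EI
Tip deflection under a unit load at B: L³/(3EI) = 14.29/EI.
Compatibility at B: δ_0 − R_B·δ_{BB} = 0, so R_B = 14.71/14.29 = 1.03 kN.
Moment equilibrium about A: M_A = Σ(load moments about A) − R_B·L = 24.85 − 1.03×3.5 = 21.25 kN·m.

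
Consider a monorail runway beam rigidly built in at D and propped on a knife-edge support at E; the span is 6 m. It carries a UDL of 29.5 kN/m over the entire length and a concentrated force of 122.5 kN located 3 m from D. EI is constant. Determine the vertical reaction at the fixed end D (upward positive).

Choose R_E as the redundant. The primary structure is the cantilever fixed at D.
Free-end deflection of the primary structure under the applied loading (downward +):
  UDL 29.5: wL⁴/(8EI) = 4779/EI
  point load 122.5 at a = 3: Pa²(3L − a)/(6EI) = 2756/EI
  δ_0 = 7535/EI
Flexibility coefficient — unit upward force at E: δ_{EE} = L³/(3EI) = 72/EI.
Compatibility at E: δ_0 − R_E·δ_{EE} = 0, so R_E = 7535/72 = 104.7 kN.
Vertical equilibrium: R_D = ΣP − R_E = 299.5 − 104.7 = 194.8 kN.

R_D = 194.8 kN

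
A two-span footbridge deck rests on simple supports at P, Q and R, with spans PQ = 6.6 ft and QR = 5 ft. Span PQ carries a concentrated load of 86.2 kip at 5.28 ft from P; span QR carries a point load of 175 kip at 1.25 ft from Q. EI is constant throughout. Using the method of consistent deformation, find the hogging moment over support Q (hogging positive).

Release continuity at Q by inserting a hinge; the redundant is the internal moment M_Q. The primary structure is two simply-supported spans PQ and QR.
Discontinuity in slope at Q on the released structure — sum the simple-span end rotations:
  span PQ: point load 86.2 at a = 5.28: Pab(L + a)/(6LEI) = 180.2/EI
  span QR: point load 175 at a = 1.25: Pab(L + b)/(6LEI) = 239.3/EI
  relative rotation θ_0 = (180.2 + 239.3)/EI = 419.5/EI
A unit hogging moment at Q produces rotation L₁/(3EI) + L₂/(3EI) = 3.867/EI.
Compatibility: M_Q·(L₁+L₂)/(3EI) = θ_0, giving M_Q = 108.5 kip·ft (hogging).

M_Q = 108.5 kip·ft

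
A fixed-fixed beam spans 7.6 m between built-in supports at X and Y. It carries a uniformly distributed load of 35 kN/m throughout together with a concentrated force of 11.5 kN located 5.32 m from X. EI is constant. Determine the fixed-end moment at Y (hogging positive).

M_Y = 181.3 kN·m

Release both end moments; the primary structure is a simply-supported span XY with redundants M_X and M_Y.
End rotations of the released simple span under the applied load (×1/EI):
  at X: UDL 35: wL³/(24EI) = 640.2/EI
  at Y: UDL 35: wL³/(24EI) = 640.2/EI
  at X: point load 11.5 at a = 5.32: Pab(L + b)/(6LEI) = 30.22/EI
  at Y: point load 11.5 at a = 5.32: Pab(L + a)/(6LEI) = 39.52/EI
  θ_X0 = 670.4/EI,  θ_Y0 = 679.7/EI
Flexibility coefficients: a unit moment at one end gives L/(3EI) there and L/(6EI) at the far end, so f₁₁ = f₂₂ = 2.533/EI and f₁₂ = f₂₁ = 1.267/EI.
Compatibility — zero rotation at each built-in end:
  2.533 M_X + 1.267 M_Y = 670.4
  1.267 M_X + 2.533 M_Y = 679.7
Solving the pair gives M_X = 174 kN·m and M_Y = 181.3 kN·m (hogging).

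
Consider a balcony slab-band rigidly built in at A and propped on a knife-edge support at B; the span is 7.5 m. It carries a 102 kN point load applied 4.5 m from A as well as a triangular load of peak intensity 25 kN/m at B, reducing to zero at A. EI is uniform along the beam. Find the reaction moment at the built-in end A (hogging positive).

Take the reaction at B as the redundant and release it; the primary structure is a cantilever fixed at A.
Free-end deflection of the primary structure under the applied loading (downward +):
  point load 102 at a = 4.5: Pa²(3L − a)/(6EI) = 6196/EI
  triangular load, peak 25 at the free end: 11w₀L⁴/(120EI) = 7251/EI
  δ_0 = 13447/EI
Tip deflection under a unit load at B: L³/(3EI) = 140.6/EI.
Compatibility at B: δ_0 − R_B·δ_{BB} = 0, so R_B = 13447/140.6 = 95.63 kN.
Moment equilibrium about A: M_A = Σ(load moments about A) − R_B·L = 927.8 − 95.63×7.5 = 210.6 kN·m.

M_A = 210.6 kN·m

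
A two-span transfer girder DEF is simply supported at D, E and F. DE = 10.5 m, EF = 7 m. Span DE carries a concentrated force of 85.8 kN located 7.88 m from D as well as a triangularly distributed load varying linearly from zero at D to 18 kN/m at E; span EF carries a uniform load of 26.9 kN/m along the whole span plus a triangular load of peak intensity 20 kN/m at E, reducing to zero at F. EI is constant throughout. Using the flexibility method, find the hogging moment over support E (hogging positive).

Release continuity at E by inserting a hinge; the redundant is the internal moment M_E. The primary structure is two simply-supported spans DE and EF.
Discontinuity in slope at E on the released structure — sum the simple-span end rotations:
  span DE: point load 85.8 at a = 7.88: Pab(L + a)/(6LEI) = 516.8/EI
  span DE: triangular load, peak 18: w₀L³/(45EI) = 463.1/EI
  span EF: UDL 26.9: wL³/(24EI) = 384.4/EI
  span EF: triangular load, peak 20: w₀L³/(45EI) = 152.4/EI
  relative rotation θ_0 = (979.8 + 536.9)/EI = 1517/EI
A unit hogging moment at E produces rotation L₁/(3EI) + L₂/(3EI) = 5.833/EI.
Slope continuity at E: θ_0 = M_E·5.833/EI, so M_E = 1517/5.833 = 260 kN·m (hogging).

M_E = 260 kN·m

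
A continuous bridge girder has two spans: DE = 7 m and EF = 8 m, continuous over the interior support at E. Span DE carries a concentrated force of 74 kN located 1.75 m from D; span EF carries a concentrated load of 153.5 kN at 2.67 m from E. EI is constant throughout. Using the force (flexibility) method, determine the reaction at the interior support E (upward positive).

Release continuity at E by inserting a hinge; the redundant is the internal moment M_E. The primary structure is two simply-supported spans DE and EF.
End slopes at the hinge E, treating each span as simply supported:
  span DE: point load 74 at a = 1.75: Pab(L + a)/(6LEI) = 141.6/EI
  span EF: point load 153.5 at a = 2.67: Pab(L + b)/(6LEI) = 606.6/EI
  relative rotation θ_0 = (141.6 + 606.6)/EI = 748.3/EI
A unit hogging moment at E produces rotation L₁/(3EI) + L₂/(3EI) = 5/EI.
Slope continuity at E: θ_0 = M_E·5/EI, so M_E = 748.3/5 = 149.7 kN·m (hogging).
Span DE, ΣM about D with M_E applied at E: R_E^{DE}·7 = 129.5 + 149.7, so R_E^{DE} = 39.88 kN and R_D = 74 − 39.88 = 34.12 kN.
Span EF, ΣM about F: R_E^{EF}·8 = 818.2 + 149.7, so R_E^{EF} = 121 kN and R_F = 153.5 − 121 = 32.52 kN.
R_E = 39.88 + 121 = 160.9 kN.

R_E = 160.9 kN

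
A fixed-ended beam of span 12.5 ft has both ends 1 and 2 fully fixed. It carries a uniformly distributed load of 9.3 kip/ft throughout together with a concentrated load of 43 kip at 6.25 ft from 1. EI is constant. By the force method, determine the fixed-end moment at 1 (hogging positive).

M_1 = 188.3 kip·ft

Release both end moments; the primary structure is a simply-supported span 12 with redundants M_1 and M_2.
On the primary (simply-supported) span, the end slopes from the loading are:
  at 1: UDL 9.3: wL³/(24EI) = 756.8/EI
  at 2: UDL 9.3: wL³/(24EI) = 756.8/EI
  at 1: point load 43 at a = 6.25: Pab(L + b)/(6LEI) = 419.9/EI
  at 2: point load 43 at a = 6.25: Pab(L + a)/(6LEI) = 419.9/EI
  θ_10 = 1177/EI,  θ_20 = 1177/EI
Flexibility coefficients: a unit moment at one end gives L/(3EI) there and L/(6EI) at the far end, so f₁₁ = f₂₂ = 4.167/EI and f₁₂ = f₂₁ = 2.083/EI.
Compatibility — zero rotation at each built-in end:
  4.167 M_1 + 2.083 M_2 = 1177
  2.083 M_1 + 4.167 M_2 = 1177
Solving the pair gives M_1 = 188.3 kip·ft and M_2 = 188.3 kip·ft (hogging).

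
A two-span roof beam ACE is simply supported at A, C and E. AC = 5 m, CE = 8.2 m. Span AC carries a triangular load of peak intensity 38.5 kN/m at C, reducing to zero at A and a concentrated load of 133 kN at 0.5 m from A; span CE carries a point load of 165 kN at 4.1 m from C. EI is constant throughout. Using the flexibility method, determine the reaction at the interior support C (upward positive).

Release continuity at C by inserting a hinge; the redundant is the internal moment M_C. The primary structure is two simply-supported spans AC and CE.
Discontinuity in slope at C on the released structure — sum the simple-span end rotations:
  span AC: triangular load, peak 38.5: w₀L³/(45EI) = 106.9/EI
  span AC: point load 133 at a = 0.5: Pab(L + a)/(6LEI) = 54.86/EI
  span CE: point load 165 at a = 4.1: Pab(L + b)/(6LEI) = 693.4/EI
  relative rotation θ_0 = (161.8 + 693.4)/EI = 855.2/EI
A unit hogging moment at C produces rotation L₁/(3EI) + L₂/(3EI) = 4.4/EI.
Slope continuity at C: θ_0 = M_C·4.4/EI, so M_C = 855.2/4.4 = 194.4 kN·m (hogging).
Span AC, ΣM about A with M_C applied at C: R_C^{AC}·5 = 387.3 + 194.4, so R_C^{AC} = 116.3 kN and R_A = 229.2 − 116.3 = 112.9 kN.
Span CE, ΣM about E: R_C^{CE}·8.2 = 676.5 + 194.4, so R_C^{CE} = 106.2 kN and R_E = 165 − 106.2 = 58.8 kN.
R_C = 116.3 + 106.2 = 222.5 kN.

R_C = 222.5 kN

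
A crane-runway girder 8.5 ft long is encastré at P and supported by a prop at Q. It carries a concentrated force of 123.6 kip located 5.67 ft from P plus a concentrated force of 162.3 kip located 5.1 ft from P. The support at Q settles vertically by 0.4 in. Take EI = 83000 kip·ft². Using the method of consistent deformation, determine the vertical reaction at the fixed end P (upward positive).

R_P = 165.1 kip

Release the roller at Q. Primary structure: cantilever fixed at P.
Free-end deflection of the primary structure under the applied loading (downward +):
  point load 123.6 at a = 5.67: Pa²(3L − a)/(6EI) = 13133/EI
  point load 162.3 at a = 5.1: Pa²(3L − a)/(6EI) = 14353/EI
  δ_0 = 27486/EI
Flexibility coefficient — unit upward force at Q: δ_{QQ} = L³/(3EI) = 204.7/EI.
With EI = 83000 kip·ft²: δ_0 = 0.33115 ft and δ_{QQ} = 0.002466 ft/kip.
Compatibility — the beam at Q must follow the support down by 0.03333 ft: δ_0 − R_Q·δ_{QQ} = 0.03333, so R_Q = (0.33115 − 0.03333)/0.002466 = 120.8 kip.
Vertical equilibrium: R_P = ΣP − R_Q = 285.9 − 120.8 = 165.1 kip.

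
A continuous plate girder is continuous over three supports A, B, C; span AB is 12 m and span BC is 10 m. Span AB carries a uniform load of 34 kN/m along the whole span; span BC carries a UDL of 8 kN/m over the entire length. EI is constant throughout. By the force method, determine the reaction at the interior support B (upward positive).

R_B = 313.5 kN

Take M_B as the redundant. Released structure: two simple spans AB and BC with a hinge at B.
Rotations at B on the released spans (each span's end-slope, ×1/EI):
  span AB: UDL 34: wL³/(24EI) = 2448/EI
  span BC: UDL 8: wL³/(24EI) = 333.3/EI
  relative rotation θ_0 = (2448 + 333.3)/EI = 2781/EI
A unit hogging moment at B produces rotation L₁/(3EI) + L₂/(3EI) = 7.333/EI.
Compatibility: M_B·(L₁+L₂)/(3EI) = θ_0, giving M_B = 379.3 kN·m (hogging).
Span AB, ΣM about A with M_B applied at B: R_B^{AB}·12 = 2448 + 379.3, so R_B^{AB} = 235.6 kN and R_A = 408 − 235.6 = 172.4 kN.
Span BC, ΣM about C: R_B^{BC}·10 = 400 + 379.3, so R_B^{BC} = 77.93 kN and R_C = 80 − 77.93 = 2.073 kN.
R_B = 235.6 + 77.93 = 313.5 kN.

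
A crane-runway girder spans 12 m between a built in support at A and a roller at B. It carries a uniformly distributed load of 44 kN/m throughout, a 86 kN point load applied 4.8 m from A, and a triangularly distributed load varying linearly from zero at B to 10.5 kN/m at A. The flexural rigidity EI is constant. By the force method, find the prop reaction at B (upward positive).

Release the roller at B. Primary structure: cantilever fixed at A.
Free-end deflection of the primary structure under the applied loading (downward +):
  UDL 44: wL⁴/(8EI) = 114048/EI
  point load 86 at a = 4.8: Pa²(3L − a)/(6EI) = 10303/EI
  triangular load, peak 10.5 at the fixed end: w₀L⁴/(30EI) = 7258/EI
  δ_0 = 131609/EI
Flexibility coefficient — unit upward force at B: δ_{BB} = L³/(3EI) = 576/EI.
Compatibility at B: δ_0 − R_B·δ_{BB} = 0, so R_B = 131609/576 = 228.5 kN.

R_B = 228.5 kN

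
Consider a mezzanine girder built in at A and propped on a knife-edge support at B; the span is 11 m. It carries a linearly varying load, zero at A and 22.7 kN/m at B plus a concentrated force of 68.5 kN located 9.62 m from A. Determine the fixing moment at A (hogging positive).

Release the roller at B. Primary structure: cantilever fixed at A.
Primary-structure tip deflection at B by superposition:
  triangular load, peak 22.7 at the free end: 11w₀L⁴/(120EI) = 30465/EI
  point load 68.5 at a = 9.62: Pa²(3L − a)/(6EI) = 24702/EI
  δ_0 = 55168/EI
Tip deflection under a unit load at B: L³/(3EI) = 443.7/EI.
Compatibility at B: δ_0 − R_B·δ_{BB} = 0, so R_B = 55168/443.7 = 124.3 kN.
Moment equilibrium about A: M_A = Σ(load moments about A) − R_B·L = 1575 − 124.3×11 = 206.7 kN·m.

M_A = 206.7 kN·m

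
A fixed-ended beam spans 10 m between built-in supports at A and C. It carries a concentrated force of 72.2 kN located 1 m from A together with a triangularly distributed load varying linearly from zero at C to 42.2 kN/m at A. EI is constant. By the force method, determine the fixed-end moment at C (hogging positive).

Release both end moments; the primary structure is a simply-supported span AC with redundants M_A and M_C.
Simple-span end rotations at A and C under the given loads:
  at A: point load 72.2 at a = 1: Pab(L + b)/(6LEI) = 205.8/EI
  at C: point load 72.2 at a = 1: Pab(L + a)/(6LEI) = 119.1/EI
  at A: triangular load, peak 42.2: w₀L³/(45EI) = 937.8/EI
  at C: triangular load, peak 42.2: 7w₀L³/(360EI) = 820.6/EI
  θ_A0 = 1144/EI,  θ_C0 = 939.7/EI
Flexibility coefficients: a unit moment at one end gives L/(3EI) there and L/(6EI) at the far end, so f₁₁ = f₂₂ = 3.333/EI and f₁₂ = f₂₁ = 1.667/EI.
Compatibility — zero rotation at each built-in end:
  3.333 M_A + 1.667 M_C = 1144
  1.667 M_A + 3.333 M_C = 939.7
Solving the pair gives M_A = 269.5 kN·m and M_C = 147.2 kN·m (hogging).

M_C = 147.2 kN·m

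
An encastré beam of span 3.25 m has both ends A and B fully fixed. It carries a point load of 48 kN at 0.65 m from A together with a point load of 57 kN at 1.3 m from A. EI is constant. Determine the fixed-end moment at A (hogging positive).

Release both end moments; the primary structure is a simply-supported span AB with redundants M_A and M_B.
On the primary (simply-supported) span, the end slopes from the loading are:
  at A: point load 48 at a = 0.65: Pab(L + b)/(6LEI) = 24.34/EI
  at B: point load 48 at a = 0.65: Pab(L + a)/(6LEI) = 16.22/EI
  at A: point load 57 at a = 1.3: Pab(L + b)/(6LEI) = 38.53/EI
  at B: point load 57 at a = 1.3: Pab(L + a)/(6LEI) = 33.72/EI
  θ_A0 = 62.87/EI,  θ_B0 = 49.94/EI
Flexibility coefficients: a unit moment at one end gives L/(3EI) there and L/(6EI) at the far end, so f₁₁ = f₂₂ = 1.083/EI and f₁₂ = f₂₁ = 0.5417/EI.
Compatibility — zero rotation at each built-in end:
  1.083 M_A + 0.5417 M_B = 62.87
  0.5417 M_A + 1.083 M_B = 49.94
Solving the pair gives M_A = 46.64 kN·m and M_B = 22.78 kN·m (hogging).

M_A = 46.64 kN·m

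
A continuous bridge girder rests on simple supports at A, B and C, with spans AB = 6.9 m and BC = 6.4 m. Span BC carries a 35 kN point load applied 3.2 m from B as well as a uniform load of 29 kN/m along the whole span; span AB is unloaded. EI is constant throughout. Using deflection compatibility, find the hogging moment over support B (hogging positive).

M_B = 91.66 kN·m

Take M_B as the redundant. Released structure: two simple spans AB and BC with a hinge at B.
Discontinuity in slope at B on the released structure — sum the simple-span end rotations:
  span BC: point load 35 at a = 3.2: Pab(L + b)/(6LEI) = 89.6/EI
  span BC: UDL 29: wL³/(24EI) = 316.8/EI
  relative rotation θ_0 = (0 + 406.4)/EI = 406.4/EI
A unit hogging moment at B produces rotation L₁/(3EI) + L₂/(3EI) = 4.433/EI.
Compatibility: M_B·(L₁+L₂)/(3EI) = θ_0, giving M_B = 91.66 kN·m (hogging).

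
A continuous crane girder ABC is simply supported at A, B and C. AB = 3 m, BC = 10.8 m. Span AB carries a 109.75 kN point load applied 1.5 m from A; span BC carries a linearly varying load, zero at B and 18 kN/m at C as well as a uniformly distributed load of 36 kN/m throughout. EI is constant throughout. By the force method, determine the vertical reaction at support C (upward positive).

Take M_B as the redundant. Released structure: two simple spans AB and BC with a hinge at B.
Rotations at B on the released spans (each span's end-slope, ×1/EI):
  span AB: point load 109.75 at a = 1.5: Pab(L + a)/(6LEI) = 61.73/EI
  span BC: triangular load, peak 18: 7w₀L³/(360EI) = 440.9/EI
  span BC: UDL 36: wL³/(24EI) = 1890/EI
  relative rotation θ_0 = (61.73 + 2330)/EI = 2392/EI
A unit hogging moment at B produces rotation L₁/(3EI) + L₂/(3EI) = 4.6/EI.
Slope continuity at B: θ_0 = M_B·4.6/EI, so M_B = 2392/4.6 = 520 kN·m (hogging).
Span BC, ΣM about C: R_B^{BC}·10.8 = 2449 + 520, so R_B^{BC} = 275 kN and R_C = 486 − 275 = 211 kN.

R_C = 211 kN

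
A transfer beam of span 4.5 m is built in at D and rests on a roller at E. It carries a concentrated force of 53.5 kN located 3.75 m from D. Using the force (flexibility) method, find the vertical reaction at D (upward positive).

Take the reaction at E as the redundant and release it; the primary structure is a cantilever fixed at D.
Deflection at E on the released cantilever, summing each load's contribution:
  point load 53.5 at a = 3.75: Pa²(3L − a)/(6EI) = 1223/EI
Tip deflection under a unit load at E: L³/(3EI) = 30.38/EI.
The prop prevents deflection at E: R_E = δ_0/δ_{EE} = 1223/30.38 = 40.25 kN.
Vertical equilibrium: R_D = ΣP − R_E = 53.5 − 40.25 = 13.25 kN.

R_D = 13.25 kN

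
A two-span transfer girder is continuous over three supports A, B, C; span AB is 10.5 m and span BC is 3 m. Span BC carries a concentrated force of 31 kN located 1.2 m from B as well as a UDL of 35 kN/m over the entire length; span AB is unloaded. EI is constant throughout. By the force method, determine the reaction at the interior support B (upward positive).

Insert a hinge at B; M_B is the redundant, and each span becomes simply supported.
Discontinuity in slope at B on the released structure — sum the simple-span end rotations:
  span BC: point load 31 at a = 1.2: Pab(L + b)/(6LEI) = 17.86/EI
  span BC: UDL 35: wL³/(24EI) = 39.38/EI
  relative rotation θ_0 = (0 + 57.23)/EI = 57.23/EI
A unit hogging moment at B produces rotation L₁/(3EI) + L₂/(3EI) = 4.5/EI.
Slope continuity at B: θ_0 = M_B·4.5/EI, so M_B = 57.23/4.5 = 12.72 kN·m (hogging).
Span AB, ΣM about A with M_B applied at B: R_B^{AB}·10.5 = 0 + 12.72, so R_B^{AB} = 1.211 kN and R_A = 0 − 1.211 = -1.211 kN.
Span BC, ΣM about C: R_B^{BC}·3 = 213.3 + 12.72, so R_B^{BC} = 75.34 kN and R_C = 136 − 75.34 = 60.66 kN.
R_B = 1.211 + 75.34 = 76.55 kN.

R_B = 76.55 kN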